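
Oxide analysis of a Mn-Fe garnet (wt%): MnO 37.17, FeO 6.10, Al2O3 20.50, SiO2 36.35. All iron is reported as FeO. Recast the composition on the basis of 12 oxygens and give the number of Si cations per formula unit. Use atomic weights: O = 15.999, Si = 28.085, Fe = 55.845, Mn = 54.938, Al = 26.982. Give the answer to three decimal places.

2.997 Si apfu

MnO (M=70.937): mol = 0.52399; Mn = 0.52399, O = 0.52399.
FeO (M=71.844): mol = 0.08491; Fe = 0.08491, O = 0.08491.
Al2O3 (M=101.961): mol = 0.20106; Al = 0.40212, O = 0.60318.
SiO2 (M=60.083): mol = 0.60500; Si = 0.60500, O = 1.21000.
ΣO = 2.42208; factor = 12/ΣO = 4.95442.
Si apfu = 0.60500 × 4.95442 = 2.997.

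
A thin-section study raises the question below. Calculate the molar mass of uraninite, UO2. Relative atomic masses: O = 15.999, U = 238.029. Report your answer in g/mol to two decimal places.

The formula mass is the sum 1·238.029 + 2·15.999.

270.03 g/mol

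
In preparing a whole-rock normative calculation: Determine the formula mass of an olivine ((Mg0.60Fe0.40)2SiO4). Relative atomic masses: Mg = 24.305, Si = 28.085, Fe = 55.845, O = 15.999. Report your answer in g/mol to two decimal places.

Mg: 1.20 × 24.305 = 29.1660
Fe: 0.80 × 55.845 = 44.6760
Si: 1 × 28.085 = 28.0850
O: 4 × 15.999 = 63.9960
Summing the contributions gives the formula mass.

165.92 g/mol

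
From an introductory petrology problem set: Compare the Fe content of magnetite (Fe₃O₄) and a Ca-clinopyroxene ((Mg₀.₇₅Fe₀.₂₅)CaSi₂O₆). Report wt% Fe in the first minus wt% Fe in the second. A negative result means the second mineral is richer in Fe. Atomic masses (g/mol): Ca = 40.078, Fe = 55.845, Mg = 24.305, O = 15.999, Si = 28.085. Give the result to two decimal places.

M(Fe₃O₄) = 231.531 g/mol, so wt% Fe = 167.535/231.531 × 100 = 72.36%.
M((Mg₀.₇₅Fe₀.₂₅)CaSi₂O₆) = 224.432 g/mol, so wt% Fe = 13.961/224.432 × 100 = 6.22%.
72.36 − 6.22 = 66.14 pp.

66.14 percentage points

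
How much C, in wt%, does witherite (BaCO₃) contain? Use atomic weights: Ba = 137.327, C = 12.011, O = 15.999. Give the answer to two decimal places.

Formula mass = 1·137.327 + 1·12.011 + 3·15.999 = 197.335 g/mol, of which 12.011 g is C.
So C makes up 12.011/197.335 = 0.0609 of the mass, i.e. 6.09%.

6.09 wt%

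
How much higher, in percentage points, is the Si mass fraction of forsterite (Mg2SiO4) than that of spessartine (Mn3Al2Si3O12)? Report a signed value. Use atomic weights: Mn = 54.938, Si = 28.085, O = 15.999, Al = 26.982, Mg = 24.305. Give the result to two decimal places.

First mineral: 28.085 g Si in 140.691 g formula = 19.96 wt% Si.
Second mineral: 84.255 g Si in 495.021 g formula = 17.02 wt% Si.
19.96% − 17.02% gives a difference of 2.94 percentage points.

2.94 percentage points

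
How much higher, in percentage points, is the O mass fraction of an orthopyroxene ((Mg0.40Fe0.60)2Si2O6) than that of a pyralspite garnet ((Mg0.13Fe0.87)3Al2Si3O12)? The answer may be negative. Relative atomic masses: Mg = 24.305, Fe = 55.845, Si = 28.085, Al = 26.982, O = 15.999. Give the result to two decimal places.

First mineral: 95.994 g O in 238.622 g formula = 40.23 wt% O.
Second mineral: 191.988 g O in 485.441 g formula = 39.55 wt% O.
40.23% − 39.55% gives a difference of 0.68 percentage points.

0.68 percentage points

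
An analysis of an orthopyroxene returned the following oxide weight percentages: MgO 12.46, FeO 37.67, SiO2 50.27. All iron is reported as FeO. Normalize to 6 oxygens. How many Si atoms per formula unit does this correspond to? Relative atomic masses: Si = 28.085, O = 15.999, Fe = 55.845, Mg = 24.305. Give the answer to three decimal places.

2.003 Si apfu

12.46 wt% MgO ÷ 40.304 g/mol = 0.30915 mol, giving 0.30915 Mg and 0.30915 O.
37.67 wt% FeO ÷ 71.844 g/mol = 0.52433 mol, giving 0.52433 Fe and 0.52433 O.
50.27 wt% SiO2 ÷ 60.083 g/mol = 0.83668 mol, giving 0.83668 Si and 1.67336 O.
Oxygen sums to 2.50684; scaling by 6/2.50684 = 2.39345 puts the formula on 6 O.
Si: 0.83668 × 2.39345 = 2.003 atoms per formula unit.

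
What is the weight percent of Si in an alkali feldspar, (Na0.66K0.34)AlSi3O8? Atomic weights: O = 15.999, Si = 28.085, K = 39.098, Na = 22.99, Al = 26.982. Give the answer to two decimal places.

Formula mass = 0.66·22.99 + 0.34·39.098 + 1·26.982 + 3·28.085 + 8·15.999 = 267.696 g/mol, of which 84.255 g is Si.
So Si makes up 84.255/267.696 = 0.3147 of the mass, i.e. 31.47%.

31.47 mass %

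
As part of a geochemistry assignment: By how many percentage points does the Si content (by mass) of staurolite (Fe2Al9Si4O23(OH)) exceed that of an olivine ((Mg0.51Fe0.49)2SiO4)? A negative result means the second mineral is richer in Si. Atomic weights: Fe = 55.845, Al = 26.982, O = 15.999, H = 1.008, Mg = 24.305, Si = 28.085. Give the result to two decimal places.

-3.18 percentage points

M(Fe2Al9Si4O23(OH)) = 851.852 g/mol, so wt% Si = 112.340/851.852 × 100 = 13.19%.
M((Mg0.51Fe0.49)2SiO4) = 171.600 g/mol, so wt% Si = 28.085/171.600 × 100 = 16.37%.
13.19 − 16.37 = -3.18 pp.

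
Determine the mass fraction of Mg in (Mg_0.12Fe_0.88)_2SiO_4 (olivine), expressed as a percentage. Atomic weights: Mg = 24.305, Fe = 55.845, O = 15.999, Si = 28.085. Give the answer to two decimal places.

2.97 mass %

M((Mg_0.12Fe_0.88)_2SiO_4) = 196.201 g/mol.
Mg contributes 0.24 × 24.305 = 5.833 g per mole.
5.833/196.201 = 0.0297 → 2.97%.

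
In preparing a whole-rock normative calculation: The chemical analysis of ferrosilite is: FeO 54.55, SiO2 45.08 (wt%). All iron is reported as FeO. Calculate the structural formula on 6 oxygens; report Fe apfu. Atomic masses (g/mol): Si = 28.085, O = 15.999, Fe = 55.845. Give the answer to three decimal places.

54.55 wt% FeO ÷ 71.844 g/mol = 0.75928 mol, giving 0.75928 Fe and 0.75928 O.
45.08 wt% SiO2 ÷ 60.083 g/mol = 0.75030 mol, giving 0.75030 Si and 1.50060 O.
Oxygen sums to 2.25988; scaling by 6/2.25988 = 2.65501 puts the formula on 6 O.
Fe: 0.75928 × 2.65501 = 2.016 atoms per formula unit.

2.016 Fe apfu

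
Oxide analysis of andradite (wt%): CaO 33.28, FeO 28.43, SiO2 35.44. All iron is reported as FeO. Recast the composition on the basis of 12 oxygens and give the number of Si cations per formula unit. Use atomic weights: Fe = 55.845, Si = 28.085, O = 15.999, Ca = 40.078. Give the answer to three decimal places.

3.264 Si apfu

33.28 wt% CaO ÷ 56.077 g/mol = 0.59347 mol, giving 0.59347 Ca and 0.59347 O.
28.43 wt% FeO ÷ 71.844 g/mol = 0.39572 mol, giving 0.39572 Fe and 0.39572 O.
35.44 wt% SiO2 ÷ 60.083 g/mol = 0.58985 mol, giving 0.58985 Si and 1.17970 O.
Oxygen sums to 2.16889; scaling by 12/2.16889 = 5.53278 puts the formula on 12 O.
Si: 0.58985 × 5.53278 = 3.264 atoms per formula unit.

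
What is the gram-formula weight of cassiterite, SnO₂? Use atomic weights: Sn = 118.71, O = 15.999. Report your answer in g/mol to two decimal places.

The formula mass is the sum 1(118.71) + 2(15.999).

150.71 g/mol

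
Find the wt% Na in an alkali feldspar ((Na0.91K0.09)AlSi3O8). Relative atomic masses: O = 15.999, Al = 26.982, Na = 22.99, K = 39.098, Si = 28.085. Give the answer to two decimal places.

M((Na0.91K0.09)AlSi3O8) = 263.669 g/mol.
Na contributes 0.91 × 22.99 = 20.921 g per mole.
20.921/263.669 = 0.0793 → 7.93%.

7.93 weight percent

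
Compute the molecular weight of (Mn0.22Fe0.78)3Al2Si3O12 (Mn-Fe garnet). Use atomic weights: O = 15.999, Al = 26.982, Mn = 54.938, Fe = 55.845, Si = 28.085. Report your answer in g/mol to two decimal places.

M = 0.66(54.938) + 2.34(55.845) + 2(26.982) + 3(28.085) + 12(15.999)

497.14 g/mol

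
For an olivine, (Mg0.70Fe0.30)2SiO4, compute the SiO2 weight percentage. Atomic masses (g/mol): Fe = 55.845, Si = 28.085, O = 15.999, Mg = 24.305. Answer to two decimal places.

M((Mg0.70Fe0.30)2SiO4) = 159.615 g/mol; M(SiO2) = 60.083 g/mol.
Moles SiO2 per formula unit = 1 Si ÷ 1 = 1.0000.
SiO2 fraction = (1.0000 × 60.083) / 159.615 = 60.083/159.615 = 0.3764.

37.64 wt%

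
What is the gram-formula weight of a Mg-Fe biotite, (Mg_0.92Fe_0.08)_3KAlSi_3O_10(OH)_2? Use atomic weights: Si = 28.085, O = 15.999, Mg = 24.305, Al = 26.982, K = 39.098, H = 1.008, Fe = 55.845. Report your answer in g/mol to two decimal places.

Mg: 2.76 × 24.305 = 67.0818
Fe: 0.24 × 55.845 = 13.4028
K: 1 × 39.098 = 39.0980
Al: 1 × 26.982 = 26.9820
Si: 3 × 28.085 = 84.2550
O: 12 × 15.999 = 191.9880
H: 2 × 1.008 = 2.0160
Summing the contributions gives the formula mass.

424.82 g/mol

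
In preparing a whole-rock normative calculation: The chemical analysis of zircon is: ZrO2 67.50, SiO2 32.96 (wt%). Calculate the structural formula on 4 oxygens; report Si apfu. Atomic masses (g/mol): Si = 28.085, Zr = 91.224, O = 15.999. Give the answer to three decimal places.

ZrO2: 67.50/123.222 = 0.54779 mol → 0.54779 mol Zr, 1.09558 mol O.
SiO2: 32.96/60.083 = 0.54857 mol → 0.54857 mol Si, 1.09714 mol O.
Total oxygen = 2.19272 mol. Normalization factor = 4/2.19272 = 1.82422.
Si per 4 O = 0.54857 × 1.82422 = 1.001.

1.001 Si apfu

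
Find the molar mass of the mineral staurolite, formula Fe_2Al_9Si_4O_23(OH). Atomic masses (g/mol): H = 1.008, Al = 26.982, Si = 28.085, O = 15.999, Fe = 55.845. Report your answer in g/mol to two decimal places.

851.85 g/mol

Fe: 2 × 55.845 = 111.6900
Al: 9 × 26.982 = 242.8380
Si: 4 × 28.085 = 112.3400
O: 24 × 15.999 = 383.9760
H: 1 × 1.008 = 1.0080
Summing the contributions gives the formula mass.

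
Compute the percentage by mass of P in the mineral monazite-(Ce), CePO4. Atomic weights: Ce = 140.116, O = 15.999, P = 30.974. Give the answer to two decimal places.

Formula mass = 1×140.116 + 1×30.974 + 4×15.999 = 235.086 g/mol, of which 30.974 g is P.
So P makes up 30.974/235.086 = 0.1318 of the mass, i.e. 13.18%.

13.18 wt%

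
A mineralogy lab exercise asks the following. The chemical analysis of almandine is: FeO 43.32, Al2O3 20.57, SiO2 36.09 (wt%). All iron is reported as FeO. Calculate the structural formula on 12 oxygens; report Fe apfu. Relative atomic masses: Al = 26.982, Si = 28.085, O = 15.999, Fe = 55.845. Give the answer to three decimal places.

3.003 Fe apfu

FeO: 43.32/71.844 = 0.60297 mol → 0.60297 mol Fe, 0.60297 mol O.
Al2O3: 20.57/101.961 = 0.20174 mol → 0.40348 mol Al, 0.60522 mol O.
SiO2: 36.09/60.083 = 0.60067 mol → 0.60067 mol Si, 1.20134 mol O.
Total oxygen = 2.40953 mol. Normalization factor = 12/2.40953 = 4.98022.
Fe per 12 O = 0.60297 × 4.98022 = 3.003.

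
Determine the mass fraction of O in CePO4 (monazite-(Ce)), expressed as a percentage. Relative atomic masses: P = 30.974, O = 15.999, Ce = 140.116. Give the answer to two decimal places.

27.22 wt%

Molar mass of CePO4: 1·140.116 + 1·30.974 + 4·15.999 = 235.086 g/mol.
Mass of O per formula unit: 4 × 15.999 = 63.996 g.
Weight fraction O = 63.996 / 235.086 = 0.2722.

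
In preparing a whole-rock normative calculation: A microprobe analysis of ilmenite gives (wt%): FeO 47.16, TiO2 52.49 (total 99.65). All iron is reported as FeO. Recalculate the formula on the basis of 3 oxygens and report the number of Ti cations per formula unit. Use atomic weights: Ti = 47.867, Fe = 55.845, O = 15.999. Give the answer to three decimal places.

FeO: 47.16/71.844 = 0.65642 mol → 0.65642 mol Fe, 0.65642 mol O.
TiO2: 52.49/79.865 = 0.65723 mol → 0.65723 mol Ti, 1.31446 mol O.
Total oxygen = 1.97088 mol. Normalization factor = 3/1.97088 = 1.52216.
Ti per 3 O = 0.65723 × 1.52216 = 1.000.

1.000 Ti apfu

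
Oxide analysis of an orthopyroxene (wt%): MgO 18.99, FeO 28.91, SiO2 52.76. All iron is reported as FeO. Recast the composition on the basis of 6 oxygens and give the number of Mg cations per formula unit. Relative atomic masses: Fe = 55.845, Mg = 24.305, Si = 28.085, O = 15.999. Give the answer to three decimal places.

1.075 Mg apfu

MgO (M=40.304): mol = 0.47117; Mg = 0.47117, O = 0.47117.
FeO (M=71.844): mol = 0.40240; Fe = 0.40240, O = 0.40240.
SiO2 (M=60.083): mol = 0.87812; Si = 0.87812, O = 1.75624.
ΣO = 2.62981; factor = 6/ΣO = 2.28153.
Mg apfu = 0.47117 × 2.28153 = 1.075.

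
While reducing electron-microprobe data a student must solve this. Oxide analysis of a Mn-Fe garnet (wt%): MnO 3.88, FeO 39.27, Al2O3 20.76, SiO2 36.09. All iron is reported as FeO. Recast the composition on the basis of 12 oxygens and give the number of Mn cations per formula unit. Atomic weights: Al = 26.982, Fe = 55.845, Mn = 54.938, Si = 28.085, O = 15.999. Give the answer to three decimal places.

MnO: 3.88/70.937 = 0.05470 mol → 0.05470 mol Mn, 0.05470 mol O.
FeO: 39.27/71.844 = 0.54660 mol → 0.54660 mol Fe, 0.54660 mol O.
Al2O3: 20.76/101.961 = 0.20361 mol → 0.40722 mol Al, 0.61083 mol O.
SiO2: 36.09/60.083 = 0.60067 mol → 0.60067 mol Si, 1.20134 mol O.
Total oxygen = 2.41347 mol. Normalization factor = 12/2.41347 = 4.97209.
Mn per 12 O = 0.05470 × 4.97209 = 0.272.

0.272 Mn apfu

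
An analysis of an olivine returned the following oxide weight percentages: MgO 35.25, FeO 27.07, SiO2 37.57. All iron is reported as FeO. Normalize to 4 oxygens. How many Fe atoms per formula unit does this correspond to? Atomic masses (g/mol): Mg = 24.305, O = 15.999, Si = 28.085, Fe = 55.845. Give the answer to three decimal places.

MgO (M=40.304): mol = 0.87460; Mg = 0.87460, O = 0.87460.
FeO (M=71.844): mol = 0.37679; Fe = 0.37679, O = 0.37679.
SiO2 (M=60.083): mol = 0.62530; Si = 0.62530, O = 1.25060.
ΣO = 2.50199; factor = 4/ΣO = 1.59873.
Fe apfu = 0.37679 × 1.59873 = 0.602.

0.602 Fe apfu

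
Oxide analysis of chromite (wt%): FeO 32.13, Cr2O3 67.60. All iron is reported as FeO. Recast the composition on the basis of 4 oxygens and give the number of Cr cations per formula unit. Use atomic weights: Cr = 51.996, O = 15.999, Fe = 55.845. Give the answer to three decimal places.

1.997 Cr apfu

FeO (M=71.844): mol = 0.44722; Fe = 0.44722, O = 0.44722.
Cr2O3 (M=151.989): mol = 0.44477; Cr = 0.88954, O = 1.33431.
ΣO = 1.78153; factor = 4/ΣO = 2.24526.
Cr apfu = 0.88954 × 2.24526 = 1.997.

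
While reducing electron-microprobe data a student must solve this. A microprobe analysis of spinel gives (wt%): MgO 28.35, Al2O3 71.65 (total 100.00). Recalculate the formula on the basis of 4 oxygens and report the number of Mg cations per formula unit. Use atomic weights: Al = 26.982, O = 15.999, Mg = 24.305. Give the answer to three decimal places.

1.001 Mg apfu

MgO: 28.35/40.304 = 0.70340 mol → 0.70340 mol Mg, 0.70340 mol O.
Al2O3: 71.65/101.961 = 0.70272 mol → 1.40544 mol Al, 2.10816 mol O.
Total oxygen = 2.81156 mol. Normalization factor = 4/2.81156 = 1.42270.
Mg per 4 O = 0.70340 × 1.42270 = 1.001.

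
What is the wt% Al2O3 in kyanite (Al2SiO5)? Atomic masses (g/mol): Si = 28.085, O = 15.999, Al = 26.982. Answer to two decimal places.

62.92 wt%

Molar mass of Al2SiO5 = 2×26.982 + 1×28.085 + 5×15.999 = 162.044 g/mol.
Each formula unit contains 2 Al, equivalent to 2/2 = 1.0000 mol Al2O3.
M(Al2O3) = 2×26.982 + 3×15.999 = 101.961 g/mol.
Mass of Al2O3 per formula unit = 1.0000 × 101.961 = 101.961 g.
Al2O3 wt% = 101.961 / 162.044 × 100 = 62.92%.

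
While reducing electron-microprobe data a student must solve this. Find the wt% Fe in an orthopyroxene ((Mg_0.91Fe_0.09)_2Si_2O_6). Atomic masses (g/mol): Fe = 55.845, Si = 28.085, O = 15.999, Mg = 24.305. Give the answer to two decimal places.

4.87 mass %

M((Mg_0.91Fe_0.09)_2Si_2O_6) = 206.451 g/mol.
Fe contributes 0.18 × 55.845 = 10.052 g per mole.
10.052/206.451 = 0.0487 → 4.87%.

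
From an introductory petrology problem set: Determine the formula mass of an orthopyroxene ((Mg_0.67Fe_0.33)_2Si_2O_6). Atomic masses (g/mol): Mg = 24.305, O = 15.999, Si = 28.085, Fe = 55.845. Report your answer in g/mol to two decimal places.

The formula mass is the sum 1.34*24.305 + 0.66*55.845 + 2*28.085 + 6*15.999.

221.59 g/mol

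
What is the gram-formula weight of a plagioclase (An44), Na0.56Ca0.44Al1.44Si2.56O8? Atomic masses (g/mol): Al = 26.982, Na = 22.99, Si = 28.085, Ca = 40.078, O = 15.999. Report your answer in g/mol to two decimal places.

M = 0.56*22.99 + 0.44*40.078 + 1.44*26.982 + 2.56*28.085 + 8*15.999

269.25 g/mol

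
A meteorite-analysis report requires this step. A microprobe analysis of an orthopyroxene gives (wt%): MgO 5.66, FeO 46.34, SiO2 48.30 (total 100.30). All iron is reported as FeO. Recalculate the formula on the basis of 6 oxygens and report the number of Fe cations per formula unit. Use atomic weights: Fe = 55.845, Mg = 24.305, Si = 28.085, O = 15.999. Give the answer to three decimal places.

MgO: 5.66/40.304 = 0.14043 mol → 0.14043 mol Mg, 0.14043 mol O.
FeO: 46.34/71.844 = 0.64501 mol → 0.64501 mol Fe, 0.64501 mol O.
SiO2: 48.30/60.083 = 0.80389 mol → 0.80389 mol Si, 1.60778 mol O.
Total oxygen = 2.39322 mol. Normalization factor = 6/2.39322 = 2.50708.
Fe per 6 O = 0.64501 × 2.50708 = 1.617.

1.617 Fe apfu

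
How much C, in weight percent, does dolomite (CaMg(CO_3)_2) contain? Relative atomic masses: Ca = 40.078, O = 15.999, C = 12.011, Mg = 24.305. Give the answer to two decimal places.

13.03 weight percent

M(CaMg(CO_3)_2) = 184.399 g/mol.
C contributes 2 × 12.011 = 24.022 g per mole.
24.022/184.399 = 0.1303 → 13.03%.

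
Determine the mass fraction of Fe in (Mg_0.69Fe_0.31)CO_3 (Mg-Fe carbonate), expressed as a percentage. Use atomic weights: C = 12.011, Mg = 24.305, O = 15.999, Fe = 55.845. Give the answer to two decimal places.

18.40 wt%

M((Mg_0.69Fe_0.31)CO_3) = 94.090 g/mol.
Fe contributes 0.31 × 55.845 = 17.312 g per mole.
17.312/94.090 = 0.1840 → 18.40%.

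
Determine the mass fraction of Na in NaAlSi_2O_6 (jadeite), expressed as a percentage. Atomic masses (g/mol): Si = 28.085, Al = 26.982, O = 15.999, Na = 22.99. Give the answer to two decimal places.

Formula mass = 1×22.99 + 1×26.982 + 2×28.085 + 6×15.999 = 202.136 g/mol, of which 22.990 g is Na.
So Na makes up 22.990/202.136 = 0.1137 of the mass, i.e. 11.37%.

11.37 mass %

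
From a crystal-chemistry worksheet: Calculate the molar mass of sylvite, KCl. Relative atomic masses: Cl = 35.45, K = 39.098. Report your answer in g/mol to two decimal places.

The formula mass is the sum 1(39.098) + 1(35.45).

74.55 g/mol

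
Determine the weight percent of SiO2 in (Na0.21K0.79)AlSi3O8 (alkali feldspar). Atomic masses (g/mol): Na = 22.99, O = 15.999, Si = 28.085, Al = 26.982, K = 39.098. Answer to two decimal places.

65.56 wt%

Molar mass of (Na0.21K0.79)AlSi3O8 = 0.21×22.99 + 0.79×39.098 + 1×26.982 + 3×28.085 + 8×15.999 = 274.944 g/mol.
Each formula unit contains 3 Si, equivalent to 3/1 = 3.0000 mol SiO2.
M(SiO2) = 1×28.085 + 2×15.999 = 60.083 g/mol.
Mass of SiO2 per formula unit = 3.0000 × 60.083 = 180.249 g.
SiO2 wt% = 180.249 / 274.944 × 100 = 65.56%.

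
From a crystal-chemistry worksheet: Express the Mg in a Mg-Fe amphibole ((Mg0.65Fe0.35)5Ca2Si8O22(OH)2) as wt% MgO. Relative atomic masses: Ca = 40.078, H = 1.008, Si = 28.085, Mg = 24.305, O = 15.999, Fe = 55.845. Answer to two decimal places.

15.10 wt%

Molar mass of (Mg0.65Fe0.35)5Ca2Si8O22(OH)2 = 3.25*24.305 + 1.75*55.845 + 2*40.078 + 8*28.085 + 24*15.999 + 2*1.008 = 867.548 g/mol.
Each formula unit contains 3.25 Mg, equivalent to 3.25/1 = 3.2500 mol MgO.
M(MgO) = 1×24.305 + 1×15.999 = 40.304 g/mol.
Mass of MgO per formula unit = 3.2500 × 40.304 = 130.988 g.
MgO wt% = 130.988 / 867.548 × 100 = 15.10%.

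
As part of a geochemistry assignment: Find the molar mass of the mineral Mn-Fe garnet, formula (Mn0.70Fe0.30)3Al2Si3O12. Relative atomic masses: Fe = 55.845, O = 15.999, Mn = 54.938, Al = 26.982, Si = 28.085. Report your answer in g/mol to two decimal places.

495.84 g/mol

M = 2.10·54.938 + 0.90·55.845 + 2·26.982 + 3·28.085 + 12·15.999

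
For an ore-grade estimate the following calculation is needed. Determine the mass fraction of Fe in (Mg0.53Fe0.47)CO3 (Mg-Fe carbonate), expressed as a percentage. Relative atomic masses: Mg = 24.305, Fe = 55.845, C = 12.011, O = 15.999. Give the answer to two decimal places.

Molar mass of (Mg0.53Fe0.47)CO3: 0.53×24.305 + 0.47×55.845 + 1×12.011 + 3×15.999 = 99.137 g/mol.
Mass of Fe per formula unit: 0.47 × 55.845 = 26.247 g.
Weight fraction Fe = 26.247 / 99.137 = 0.2648.

26.48 wt%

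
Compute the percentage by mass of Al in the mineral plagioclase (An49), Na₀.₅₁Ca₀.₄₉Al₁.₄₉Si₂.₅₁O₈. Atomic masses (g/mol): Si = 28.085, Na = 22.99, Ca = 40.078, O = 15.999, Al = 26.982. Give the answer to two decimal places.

14.89 wt%

M(Na₀.₅₁Ca₀.₄₉Al₁.₄₉Si₂.₅₁O₈) = 270.052 g/mol.
Al contributes 1.49 × 26.982 = 40.203 g per mole.
40.203/270.052 = 0.1489 → 14.89%.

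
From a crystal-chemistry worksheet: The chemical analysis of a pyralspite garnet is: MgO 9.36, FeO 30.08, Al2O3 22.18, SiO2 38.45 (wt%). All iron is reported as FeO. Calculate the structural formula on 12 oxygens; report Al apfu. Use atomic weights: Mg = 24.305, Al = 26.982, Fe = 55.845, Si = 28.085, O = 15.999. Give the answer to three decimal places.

9.36 wt% MgO ÷ 40.304 g/mol = 0.23224 mol, giving 0.23224 Mg and 0.23224 O.
30.08 wt% FeO ÷ 71.844 g/mol = 0.41868 mol, giving 0.41868 Fe and 0.41868 O.
22.18 wt% Al2O3 ÷ 101.961 g/mol = 0.21753 mol, giving 0.43506 Al and 0.65259 O.
38.45 wt% SiO2 ÷ 60.083 g/mol = 0.63995 mol, giving 0.63995 Si and 1.27990 O.
Oxygen sums to 2.58341; scaling by 12/2.58341 = 4.64502 puts the formula on 12 O.
Al: 0.43506 × 4.64502 = 2.021 atoms per formula unit.

2.021 Al apfu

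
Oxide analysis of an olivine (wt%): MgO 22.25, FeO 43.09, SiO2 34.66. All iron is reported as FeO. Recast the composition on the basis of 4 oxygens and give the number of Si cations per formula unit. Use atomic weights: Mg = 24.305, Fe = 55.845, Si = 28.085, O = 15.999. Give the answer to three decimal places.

MgO: 22.25/40.304 = 0.55205 mol → 0.55205 mol Mg, 0.55205 mol O.
FeO: 43.09/71.844 = 0.59977 mol → 0.59977 mol Fe, 0.59977 mol O.
SiO2: 34.66/60.083 = 0.57687 mol → 0.57687 mol Si, 1.15374 mol O.
Total oxygen = 2.30556 mol. Normalization factor = 4/2.30556 = 1.73494.
Si per 4 O = 0.57687 × 1.73494 = 1.001.

1.001 Si apfu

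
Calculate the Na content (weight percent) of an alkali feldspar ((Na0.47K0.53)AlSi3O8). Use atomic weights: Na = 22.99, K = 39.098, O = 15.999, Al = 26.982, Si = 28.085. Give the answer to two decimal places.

Formula mass = 0.47*22.99 + 0.53*39.098 + 1*26.982 + 3*28.085 + 8*15.999 = 270.756 g/mol, of which 10.805 g is Na.
So Na makes up 10.805/270.756 = 0.0399 of the mass, i.e. 3.99%.

3.99 weight percent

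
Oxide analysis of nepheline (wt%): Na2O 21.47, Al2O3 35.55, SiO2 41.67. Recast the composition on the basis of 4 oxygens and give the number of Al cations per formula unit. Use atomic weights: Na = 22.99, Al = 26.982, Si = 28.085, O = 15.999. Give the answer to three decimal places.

1.004 Al apfu

Na2O: 21.47/61.979 = 0.34641 mol → 0.69282 mol Na, 0.34641 mol O.
Al2O3: 35.55/101.961 = 0.34866 mol → 0.69732 mol Al, 1.04598 mol O.
SiO2: 41.67/60.083 = 0.69354 mol → 0.69354 mol Si, 1.38708 mol O.
Total oxygen = 2.77947 mol. Normalization factor = 4/2.77947 = 1.43912.
Al per 4 O = 0.69732 × 1.43912 = 1.004.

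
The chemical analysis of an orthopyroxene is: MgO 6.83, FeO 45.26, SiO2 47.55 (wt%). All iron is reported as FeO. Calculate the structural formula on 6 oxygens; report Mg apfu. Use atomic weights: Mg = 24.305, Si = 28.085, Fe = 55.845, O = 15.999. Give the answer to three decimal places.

6.83 wt% MgO ÷ 40.304 g/mol = 0.16946 mol, giving 0.16946 Mg and 0.16946 O.
45.26 wt% FeO ÷ 71.844 g/mol = 0.62998 mol, giving 0.62998 Fe and 0.62998 O.
47.55 wt% SiO2 ÷ 60.083 g/mol = 0.79141 mol, giving 0.79141 Si and 1.58282 O.
Oxygen sums to 2.38226; scaling by 6/2.38226 = 2.51862 puts the formula on 6 O.
Mg: 0.16946 × 2.51862 = 0.427 atoms per formula unit.

0.427 Mg apfu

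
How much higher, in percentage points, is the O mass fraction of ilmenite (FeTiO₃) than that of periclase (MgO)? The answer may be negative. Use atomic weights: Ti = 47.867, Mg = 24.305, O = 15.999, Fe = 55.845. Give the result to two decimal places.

First mineral: 47.997 g O in 151.709 g formula = 31.64 wt% O.
Second mineral: 15.999 g O in 40.304 g formula = 39.70 wt% O.
31.64% − 39.70% gives a difference of -8.06 percentage points.

-8.06 percentage points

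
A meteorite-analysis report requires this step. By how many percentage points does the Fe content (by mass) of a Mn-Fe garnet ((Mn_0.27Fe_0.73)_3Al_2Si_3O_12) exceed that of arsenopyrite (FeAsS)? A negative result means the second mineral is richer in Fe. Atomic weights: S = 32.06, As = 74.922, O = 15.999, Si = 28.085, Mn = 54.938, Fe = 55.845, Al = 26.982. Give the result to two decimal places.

Fe in (Mn_0.27Fe_0.73)_3Al_2Si_3O_12: molar mass 497.007 g/mol; 2.19×55.845 = 122.301 g → 24.61 wt%.
Fe in FeAsS: molar mass 162.827 g/mol; 1×55.845 = 55.845 g → 34.30 wt%.
Difference = 24.61 − 34.30 = -9.69 percentage points.

-9.69 percentage points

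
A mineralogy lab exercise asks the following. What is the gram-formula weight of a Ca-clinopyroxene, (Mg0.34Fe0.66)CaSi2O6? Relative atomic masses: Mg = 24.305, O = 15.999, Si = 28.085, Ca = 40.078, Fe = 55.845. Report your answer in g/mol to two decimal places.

Mg: 0.34 × 24.305 = 8.2637
Fe: 0.66 × 55.845 = 36.8577
Ca: 1 × 40.078 = 40.0780
Si: 2 × 28.085 = 56.1700
O: 6 × 15.999 = 95.9940
Summing the contributions gives the formula mass.

237.36 g/mol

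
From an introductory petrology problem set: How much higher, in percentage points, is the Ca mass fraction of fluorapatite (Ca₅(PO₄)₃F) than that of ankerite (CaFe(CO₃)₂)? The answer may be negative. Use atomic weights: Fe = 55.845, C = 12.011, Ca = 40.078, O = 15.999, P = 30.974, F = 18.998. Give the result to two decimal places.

21.18 percentage points

First mineral: 200.390 g Ca in 504.298 g formula = 39.74 wt% Ca.
Second mineral: 40.078 g Ca in 215.939 g formula = 18.56 wt% Ca.
39.74% − 18.56% gives a difference of 21.18 percentage points.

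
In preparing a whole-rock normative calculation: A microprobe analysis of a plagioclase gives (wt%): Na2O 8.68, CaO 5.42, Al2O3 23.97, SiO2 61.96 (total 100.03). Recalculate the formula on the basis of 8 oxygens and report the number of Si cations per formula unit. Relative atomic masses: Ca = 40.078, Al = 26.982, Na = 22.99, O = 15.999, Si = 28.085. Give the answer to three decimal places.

2.746 Si apfu

Na2O: 8.68/61.979 = 0.14005 mol → 0.28010 mol Na, 0.14005 mol O.
CaO: 5.42/56.077 = 0.09665 mol → 0.09665 mol Ca, 0.09665 mol O.
Al2O3: 23.97/101.961 = 0.23509 mol → 0.47018 mol Al, 0.70527 mol O.
SiO2: 61.96/60.083 = 1.03124 mol → 1.03124 mol Si, 2.06248 mol O.
Total oxygen = 3.00445 mol. Normalization factor = 8/3.00445 = 2.66272.
Si per 8 O = 1.03124 × 2.66272 = 2.746.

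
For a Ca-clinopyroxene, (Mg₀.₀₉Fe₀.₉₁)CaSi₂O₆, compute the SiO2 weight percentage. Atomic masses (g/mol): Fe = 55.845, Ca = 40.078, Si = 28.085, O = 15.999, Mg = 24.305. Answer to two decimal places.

M((Mg₀.₀₉Fe₀.₉₁)CaSi₂O₆) = 245.248 g/mol; M(SiO2) = 60.083 g/mol.
Moles SiO2 per formula unit = 2 Si ÷ 1 = 2.0000.
SiO2 fraction = (2.0000 × 60.083) / 245.248 = 120.166/245.248 = 0.4900.

49.00 wt%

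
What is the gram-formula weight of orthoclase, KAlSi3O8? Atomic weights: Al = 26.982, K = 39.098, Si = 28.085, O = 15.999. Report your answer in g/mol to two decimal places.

278.33 g/mol

The formula mass is the sum 1×39.098 + 1×26.982 + 3×28.085 + 8×15.999.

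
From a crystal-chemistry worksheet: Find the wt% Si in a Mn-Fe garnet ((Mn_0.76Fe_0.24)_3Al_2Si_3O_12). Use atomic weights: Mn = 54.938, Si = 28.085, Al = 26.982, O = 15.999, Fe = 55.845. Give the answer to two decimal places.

17.00 wt%

M((Mn_0.76Fe_0.24)_3Al_2Si_3O_12) = 495.674 g/mol.
Si contributes 3 × 28.085 = 84.255 g per mole.
84.255/495.674 = 0.1700 → 17.00%.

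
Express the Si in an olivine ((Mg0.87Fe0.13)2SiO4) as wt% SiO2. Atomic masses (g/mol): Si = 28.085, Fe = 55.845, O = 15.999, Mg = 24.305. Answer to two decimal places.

M((Mg0.87Fe0.13)2SiO4) = 148.891 g/mol; M(SiO2) = 60.083 g/mol.
Moles SiO2 per formula unit = 1 Si ÷ 1 = 1.0000.
SiO2 fraction = (1.0000 × 60.083) / 148.891 = 60.083/148.891 = 0.4035.

40.35 wt%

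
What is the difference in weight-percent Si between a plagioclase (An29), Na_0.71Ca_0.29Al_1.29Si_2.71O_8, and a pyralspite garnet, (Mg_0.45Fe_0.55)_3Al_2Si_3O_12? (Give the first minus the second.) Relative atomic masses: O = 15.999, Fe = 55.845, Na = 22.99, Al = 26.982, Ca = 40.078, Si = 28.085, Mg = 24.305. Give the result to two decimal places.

10.01 percentage points

First mineral: 76.110 g Si in 266.855 g formula = 28.52 wt% Si.
Second mineral: 84.255 g Si in 455.163 g formula = 18.51 wt% Si.
28.52% − 18.51% gives a difference of 10.01 percentage points.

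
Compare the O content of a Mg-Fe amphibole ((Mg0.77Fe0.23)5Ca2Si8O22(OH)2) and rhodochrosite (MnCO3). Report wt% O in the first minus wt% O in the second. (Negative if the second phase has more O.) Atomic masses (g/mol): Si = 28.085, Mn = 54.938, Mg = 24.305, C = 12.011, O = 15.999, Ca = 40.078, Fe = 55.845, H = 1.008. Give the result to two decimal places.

3.49 percentage points

O in (Mg0.77Fe0.23)5Ca2Si8O22(OH)2: molar mass 848.624 g/mol; 24×15.999 = 383.976 g → 45.25 wt%.
O in MnCO3: molar mass 114.946 g/mol; 3×15.999 = 47.997 g → 41.76 wt%.
Difference = 45.25 − 41.76 = 3.49 percentage points.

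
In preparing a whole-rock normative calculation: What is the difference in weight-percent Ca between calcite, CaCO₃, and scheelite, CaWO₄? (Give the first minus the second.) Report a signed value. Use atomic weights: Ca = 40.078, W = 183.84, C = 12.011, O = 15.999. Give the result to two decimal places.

26.12 percentage points

M(CaCO₃) = 100.086 g/mol, so wt% Ca = 40.078/100.086 × 100 = 40.04%.
M(CaWO₄) = 287.914 g/mol, so wt% Ca = 40.078/287.914 × 100 = 13.92%.
40.04 − 13.92 = 26.12 pp.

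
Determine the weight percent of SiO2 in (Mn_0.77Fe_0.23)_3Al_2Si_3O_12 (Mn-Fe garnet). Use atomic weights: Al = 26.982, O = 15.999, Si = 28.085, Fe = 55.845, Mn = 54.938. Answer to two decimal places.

36.37 wt%

M((Mn_0.77Fe_0.23)_3Al_2Si_3O_12) = 495.647 g/mol; M(SiO2) = 60.083 g/mol.
Moles SiO2 per formula unit = 3 Si ÷ 1 = 3.0000.
SiO2 fraction = (3.0000 × 60.083) / 495.647 = 180.249/495.647 = 0.3637.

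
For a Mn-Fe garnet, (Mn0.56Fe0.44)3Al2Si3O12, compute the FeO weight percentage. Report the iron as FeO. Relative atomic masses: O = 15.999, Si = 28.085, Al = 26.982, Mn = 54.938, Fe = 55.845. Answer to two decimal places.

19.11 wt%

M((Mn0.56Fe0.44)3Al2Si3O12) = 496.218 g/mol; M(FeO) = 71.844 g/mol.
Moles FeO per formula unit = 1.32 Fe ÷ 1 = 1.3200.
FeO fraction = (1.3200 × 71.844) / 496.218 = 94.834/496.218 = 0.1911.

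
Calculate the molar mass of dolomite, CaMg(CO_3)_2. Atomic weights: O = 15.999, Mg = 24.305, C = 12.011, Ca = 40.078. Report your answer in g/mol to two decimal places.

Ca: 1 × 40.078 = 40.0780
Mg: 1 × 24.305 = 24.3050
C: 2 × 12.011 = 24.0220
O: 6 × 15.999 = 95.9940
Summing the contributions gives the formula mass.

184.40 g/mol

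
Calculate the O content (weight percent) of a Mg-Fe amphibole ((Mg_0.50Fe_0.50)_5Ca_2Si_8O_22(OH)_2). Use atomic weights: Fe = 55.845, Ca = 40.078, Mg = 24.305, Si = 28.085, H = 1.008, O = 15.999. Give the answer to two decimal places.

43.09 weight percent

M((Mg_0.50Fe_0.50)_5Ca_2Si_8O_22(OH)_2) = 891.203 g/mol.
O contributes 24 × 15.999 = 383.976 g per mole.
383.976/891.203 = 0.4309 → 43.09%.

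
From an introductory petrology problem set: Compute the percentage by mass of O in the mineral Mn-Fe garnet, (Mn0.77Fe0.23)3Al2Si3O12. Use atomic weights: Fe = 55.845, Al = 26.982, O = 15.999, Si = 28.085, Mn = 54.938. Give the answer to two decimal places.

38.73 mass %

Molar mass of (Mn0.77Fe0.23)3Al2Si3O12: 2.31*54.938 + 0.69*55.845 + 2*26.982 + 3*28.085 + 12*15.999 = 495.647 g/mol.
Mass of O per formula unit: 12 × 15.999 = 191.988 g.
Weight fraction O = 191.988 / 495.647 = 0.3873.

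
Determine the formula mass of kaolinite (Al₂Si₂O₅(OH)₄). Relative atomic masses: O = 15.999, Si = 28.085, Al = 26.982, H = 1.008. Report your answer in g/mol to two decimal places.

258.16 g/mol

The formula mass is the sum 2×26.982 + 2×28.085 + 9×15.999 + 4×1.008.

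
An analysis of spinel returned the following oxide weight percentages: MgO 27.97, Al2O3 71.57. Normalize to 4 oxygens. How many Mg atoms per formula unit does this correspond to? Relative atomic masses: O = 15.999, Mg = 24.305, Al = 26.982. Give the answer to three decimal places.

0.991 Mg apfu

MgO: 27.97/40.304 = 0.69398 mol → 0.69398 mol Mg, 0.69398 mol O.
Al2O3: 71.57/101.961 = 0.70194 mol → 1.40388 mol Al, 2.10582 mol O.
Total oxygen = 2.79980 mol. Normalization factor = 4/2.79980 = 1.42867.
Mg per 4 O = 0.69398 × 1.42867 = 0.991.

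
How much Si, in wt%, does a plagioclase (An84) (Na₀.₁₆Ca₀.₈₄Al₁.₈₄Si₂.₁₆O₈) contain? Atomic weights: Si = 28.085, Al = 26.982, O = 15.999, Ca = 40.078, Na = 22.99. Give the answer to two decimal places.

Formula mass = 0.16×22.99 + 0.84×40.078 + 1.84×26.982 + 2.16×28.085 + 8×15.999 = 275.646 g/mol, of which 60.664 g is Si.
So Si makes up 60.664/275.646 = 0.2201 of the mass, i.e. 22.01%.

22.01 wt%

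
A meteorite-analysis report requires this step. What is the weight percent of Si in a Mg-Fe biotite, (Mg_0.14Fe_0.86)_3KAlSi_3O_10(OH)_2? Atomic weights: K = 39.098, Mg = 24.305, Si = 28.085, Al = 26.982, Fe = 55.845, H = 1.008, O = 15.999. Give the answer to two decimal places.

16.90 wt%

M((Mg_0.14Fe_0.86)_3KAlSi_3O_10(OH)_2) = 498.627 g/mol.
Si contributes 3 × 28.085 = 84.255 g per mole.
84.255/498.627 = 0.1690 → 16.90%.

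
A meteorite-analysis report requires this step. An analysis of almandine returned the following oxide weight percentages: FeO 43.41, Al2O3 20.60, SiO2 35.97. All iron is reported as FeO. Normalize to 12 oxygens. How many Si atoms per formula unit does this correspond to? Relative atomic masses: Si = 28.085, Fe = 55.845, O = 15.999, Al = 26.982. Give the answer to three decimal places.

FeO (M=71.844): mol = 0.60423; Fe = 0.60423, O = 0.60423.
Al2O3 (M=101.961): mol = 0.20204; Al = 0.40408, O = 0.60612.
SiO2 (M=60.083): mol = 0.59867; Si = 0.59867, O = 1.19734.
ΣO = 2.40769; factor = 12/ΣO = 4.98403.
Si apfu = 0.59867 × 4.98403 = 2.984.

2.984 Si apfu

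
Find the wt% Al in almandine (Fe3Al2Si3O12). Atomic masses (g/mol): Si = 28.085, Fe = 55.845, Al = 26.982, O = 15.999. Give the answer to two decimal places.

Formula mass = 3*55.845 + 2*26.982 + 3*28.085 + 12*15.999 = 497.742 g/mol, of which 53.964 g is Al.
So Al makes up 53.964/497.742 = 0.1084 of the mass, i.e. 10.84%.

10.84 wt%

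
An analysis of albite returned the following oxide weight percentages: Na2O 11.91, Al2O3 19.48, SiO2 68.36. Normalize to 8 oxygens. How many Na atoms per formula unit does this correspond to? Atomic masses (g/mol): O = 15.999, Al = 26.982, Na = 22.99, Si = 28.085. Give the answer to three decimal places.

1.011 Na apfu

Na2O: 11.91/61.979 = 0.19216 mol → 0.38432 mol Na, 0.19216 mol O.
Al2O3: 19.48/101.961 = 0.19105 mol → 0.38210 mol Al, 0.57315 mol O.
SiO2: 68.36/60.083 = 1.13776 mol → 1.13776 mol Si, 2.27552 mol O.
Total oxygen = 3.04083 mol. Normalization factor = 8/3.04083 = 2.63086.
Na per 8 O = 0.38432 × 2.63086 = 1.011.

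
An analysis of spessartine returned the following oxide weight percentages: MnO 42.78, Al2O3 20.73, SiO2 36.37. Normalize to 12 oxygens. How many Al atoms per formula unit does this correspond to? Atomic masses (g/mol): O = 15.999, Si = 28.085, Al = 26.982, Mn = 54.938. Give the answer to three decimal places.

MnO (M=70.937): mol = 0.60307; Mn = 0.60307, O = 0.60307.
Al2O3 (M=101.961): mol = 0.20331; Al = 0.40662, O = 0.60993.
SiO2 (M=60.083): mol = 0.60533; Si = 0.60533, O = 1.21066.
ΣO = 2.42366; factor = 12/ΣO = 4.95119.
Al apfu = 0.40662 × 4.95119 = 2.013.

2.013 Al apfu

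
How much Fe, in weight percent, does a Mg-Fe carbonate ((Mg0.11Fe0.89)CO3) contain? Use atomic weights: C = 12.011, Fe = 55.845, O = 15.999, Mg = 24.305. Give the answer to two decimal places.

Formula mass = 0.11·24.305 + 0.89·55.845 + 1·12.011 + 3·15.999 = 112.384 g/mol, of which 49.702 g is Fe.
So Fe makes up 49.702/112.384 = 0.4423 of the mass, i.e. 44.23%.

44.23 weight percent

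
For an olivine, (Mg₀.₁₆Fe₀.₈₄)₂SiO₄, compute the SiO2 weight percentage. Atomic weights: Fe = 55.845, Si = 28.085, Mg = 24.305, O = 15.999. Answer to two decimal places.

M((Mg₀.₁₆Fe₀.₈₄)₂SiO₄) = 193.678 g/mol; M(SiO2) = 60.083 g/mol.
Moles SiO2 per formula unit = 1 Si ÷ 1 = 1.0000.
SiO2 fraction = (1.0000 × 60.083) / 193.678 = 60.083/193.678 = 0.3102.

31.02 wt%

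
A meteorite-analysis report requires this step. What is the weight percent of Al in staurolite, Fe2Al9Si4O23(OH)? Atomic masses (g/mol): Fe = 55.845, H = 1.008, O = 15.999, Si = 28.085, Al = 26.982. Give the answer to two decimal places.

Molar mass of Fe2Al9Si4O23(OH): 2·55.845 + 9·26.982 + 4·28.085 + 24·15.999 + 1·1.008 = 851.852 g/mol.
Mass of Al per formula unit: 9 × 26.982 = 242.838 g.
Weight fraction Al = 242.838 / 851.852 = 0.2851.

28.51 weight percent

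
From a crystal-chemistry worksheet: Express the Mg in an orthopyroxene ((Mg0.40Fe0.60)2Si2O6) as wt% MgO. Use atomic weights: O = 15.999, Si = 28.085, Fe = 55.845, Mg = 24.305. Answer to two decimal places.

Molar mass of (Mg0.40Fe0.60)2Si2O6 = 0.80·24.305 + 1.20·55.845 + 2·28.085 + 6·15.999 = 238.622 g/mol.
Each formula unit contains 0.80 Mg, equivalent to 0.80/1 = 0.8000 mol MgO.
M(MgO) = 1×24.305 + 1×15.999 = 40.304 g/mol.
Mass of MgO per formula unit = 0.8000 × 40.304 = 32.243 g.
MgO wt% = 32.243 / 238.622 × 100 = 13.51%.

13.51 wt%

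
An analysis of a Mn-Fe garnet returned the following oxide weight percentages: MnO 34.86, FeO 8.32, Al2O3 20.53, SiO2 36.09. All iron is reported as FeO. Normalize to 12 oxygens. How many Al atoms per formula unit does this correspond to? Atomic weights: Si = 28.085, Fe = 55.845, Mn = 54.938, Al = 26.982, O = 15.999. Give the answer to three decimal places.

2.003 Al apfu

34.86 wt% MnO ÷ 70.937 g/mol = 0.49142 mol, giving 0.49142 Mn and 0.49142 O.
8.32 wt% FeO ÷ 71.844 g/mol = 0.11581 mol, giving 0.11581 Fe and 0.11581 O.
20.53 wt% Al2O3 ÷ 101.961 g/mol = 0.20135 mol, giving 0.40270 Al and 0.60405 O.
36.09 wt% SiO2 ÷ 60.083 g/mol = 0.60067 mol, giving 0.60067 Si and 1.20134 O.
Oxygen sums to 2.41262; scaling by 12/2.41262 = 4.97385 puts the formula on 12 O.
Al: 0.40270 × 4.97385 = 2.003 atoms per formula unit.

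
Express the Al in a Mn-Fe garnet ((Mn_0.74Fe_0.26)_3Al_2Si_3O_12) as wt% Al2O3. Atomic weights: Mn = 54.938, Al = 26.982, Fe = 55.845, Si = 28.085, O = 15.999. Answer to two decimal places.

M((Mn_0.74Fe_0.26)_3Al_2Si_3O_12) = 495.728 g/mol; M(Al2O3) = 101.961 g/mol.
Moles Al2O3 per formula unit = 2 Al ÷ 2 = 1.0000.
Al2O3 fraction = (1.0000 × 101.961) / 495.728 = 101.961/495.728 = 0.2057.

20.57 wt%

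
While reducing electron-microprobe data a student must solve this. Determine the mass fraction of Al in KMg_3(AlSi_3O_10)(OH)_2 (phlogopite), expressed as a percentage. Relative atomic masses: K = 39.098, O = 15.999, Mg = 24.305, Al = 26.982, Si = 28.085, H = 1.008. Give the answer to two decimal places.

M(KMg_3(AlSi_3O_10)(OH)_2) = 417.254 g/mol.
Al contributes 1 × 26.982 = 26.982 g per mole.
26.982/417.254 = 0.0647 → 6.47%.

6.47 wt%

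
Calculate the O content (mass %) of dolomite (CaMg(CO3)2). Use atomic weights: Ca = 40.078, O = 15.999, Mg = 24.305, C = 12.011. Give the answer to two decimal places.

52.06 mass %

Molar mass of CaMg(CO3)2: 1*40.078 + 1*24.305 + 2*12.011 + 6*15.999 = 184.399 g/mol.
Mass of O per formula unit: 6 × 15.999 = 95.994 g.
Weight fraction O = 95.994 / 184.399 = 0.5206.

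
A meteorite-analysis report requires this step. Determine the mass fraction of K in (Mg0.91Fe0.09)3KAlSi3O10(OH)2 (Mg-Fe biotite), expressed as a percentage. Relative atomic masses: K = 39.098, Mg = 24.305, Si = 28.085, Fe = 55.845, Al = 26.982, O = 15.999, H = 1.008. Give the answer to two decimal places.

9.18 mass %

Molar mass of (Mg0.91Fe0.09)3KAlSi3O10(OH)2: 2.73*24.305 + 0.27*55.845 + 1*39.098 + 1*26.982 + 3*28.085 + 12*15.999 + 2*1.008 = 425.770 g/mol.
Mass of K per formula unit: 1 × 39.098 = 39.098 g.
Weight fraction K = 39.098 / 425.770 = 0.0918.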